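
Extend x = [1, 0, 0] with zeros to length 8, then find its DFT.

Original 3-point DFT: [1, 1, 1]
Zero-padded 8-point DFT provides frequency interpolation.

DFT_8([x, 0, ...]) = [1, 1, 1, 1, 1, 1, 1, 1]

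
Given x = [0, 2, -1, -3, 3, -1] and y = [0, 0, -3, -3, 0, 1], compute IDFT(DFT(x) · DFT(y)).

(x ⊛ y)[n] = Σ(m=0 to 5) x[m] · y[(n-m) mod 6]

Computing each output sample:
(x ⊛ y)[0] = 2
(x ⊛ y)[1] = -7
(x ⊛ y)[2] = 0
(x ⊛ y)[3] = -3
(x ⊛ y)[4] = -4
(x ⊛ y)[5] = 12

x ⊛ y = [2, -7, 0, -3, -4, 12]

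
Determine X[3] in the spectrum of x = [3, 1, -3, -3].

X[3] = Σ(n=0 to 3) x[n] · ω_4^(3n) where ω_4 = e^(-2πi/4)
= (3)·ω_4^0 + (1)·ω_4^3 + (-3)·ω_4^6 + (-3)·ω_4^9

X[3] = 6+4i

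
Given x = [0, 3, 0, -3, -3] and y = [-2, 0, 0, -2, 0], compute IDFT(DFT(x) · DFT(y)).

(x ⊛ y)[n] = Σ(m=0 to 4) x[m] · y[(n-m) mod 5]

Computing each output sample:
(x ⊛ y)[0] = 0
(x ⊛ y)[1] = 0
(x ⊛ y)[2] = 6
(x ⊛ y)[3] = 6
(x ⊛ y)[4] = 0

x ⊛ y = [0, 0, 6, 6, 0]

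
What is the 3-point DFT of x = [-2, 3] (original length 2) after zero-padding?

Original 2-point DFT: [1, -5]
Zero-padded 3-point DFT provides frequency interpolation.

DFT_3([x, 0, ...]) = [1, -3.5000-2.5981i, -3.5000+2.5981i]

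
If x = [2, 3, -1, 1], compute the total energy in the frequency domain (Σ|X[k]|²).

Parseval: Σ|x[n]|² = (1/N)Σ|X[k]|², so Σ|X[k]|² = N·Σ|x[n]|² = 4·15.0000

Σ|X[k]|² = N·Σ|x[n]|² = 4·15.0000 = 60.0000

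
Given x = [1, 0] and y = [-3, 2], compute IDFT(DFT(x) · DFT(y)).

(x ⊛ y)[n] = Σ(m=0 to 1) x[m] · y[(n-m) mod 2]

Computing each output sample:
(x ⊛ y)[0] = -3
(x ⊛ y)[1] = 2

x ⊛ y = [-3, 2]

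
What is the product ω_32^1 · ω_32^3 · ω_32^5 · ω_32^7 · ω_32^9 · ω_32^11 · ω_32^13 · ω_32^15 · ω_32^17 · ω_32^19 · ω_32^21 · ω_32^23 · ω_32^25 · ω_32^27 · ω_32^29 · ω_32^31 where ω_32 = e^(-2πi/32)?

The primitive 32nd roots of unity are ω_32^k for k coprime to 32: k ∈ {1, 3, 5, 7, 9, 11, 13, 15, 17, 19, 21, 23, 25, 27, 29, 31}
Their product equals the constant term of the cyclotomic polynomial Φ_32(x) up to sign.
For n ≥ 3, the product of all primitive nth roots of unity is 1. (For n=1 it is 1; for n=2 it is -1.)

1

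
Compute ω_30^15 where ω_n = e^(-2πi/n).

ω_30^15 = e^(-2πi·15/30)
= cos(-2π·15/30) + i·sin(-2π·15/30)
= cos(-30π/30) + i·sin(-30π/30)

ω_30^15 = cos(-30π/30) + i·sin(-30π/30) = -1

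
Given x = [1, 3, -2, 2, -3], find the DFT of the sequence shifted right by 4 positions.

Time shift by 4: X_shifted[k] = ω_5^(4k) · X[k]
Shifted x = [3, -2, 2, -3, 1]

DFT(x[n-4]) = [1, 3.5000-0.0858i, 3.5000+6.5186i, 3.5000-6.5186i, 3.5000+0.0858i]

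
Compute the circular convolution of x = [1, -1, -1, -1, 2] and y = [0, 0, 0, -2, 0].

(x ⊛ y)[n] = Σ(m=0 to 4) x[m] · y[(n-m) mod 5]

Computing each output sample:
(x ⊛ y)[0] = 2
(x ⊛ y)[1] = 2
(x ⊛ y)[2] = -4
(x ⊛ y)[3] = -2
(x ⊛ y)[4] = 2

x ⊛ y = [2, 2, -4, -2, 2]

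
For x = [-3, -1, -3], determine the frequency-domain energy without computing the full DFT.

Parseval: Σ|x[n]|² = (1/N)Σ|X[k]|², so Σ|X[k]|² = N·Σ|x[n]|² = 3·19.0000

Σ|X[k]|² = N·Σ|x[n]|² = 3·19.0000 = 57.0000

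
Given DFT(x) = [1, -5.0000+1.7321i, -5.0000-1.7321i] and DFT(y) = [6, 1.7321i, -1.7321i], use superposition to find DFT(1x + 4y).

By linearity: DFT(1x + 4y) = 1·DFT(x) + 4·DFT(y)
= 1·[1, -5.0000+1.7321i, -5.0000-1.7321i] + 4·[6, 1.7321i, -1.7321i]

Computing element-wise:
Z[0] = 1·(1) + 4·(6) = 25
Z[1] = 1·(-5.0000+1.7321i) + 4·(1.7321i) = -5.0000+8.6605i
Z[2] = 1·(-5.0000-1.7321i) + 4·(-1.7321i) = -5.0000-8.6605i

DFT(1x + 4y) = 1·X + 4·Y = [25, -5.0000+8.6605i, -5.0000-8.6605i]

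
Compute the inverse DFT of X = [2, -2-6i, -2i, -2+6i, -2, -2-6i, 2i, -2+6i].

x[n] = (1/8) Σ(k=0 to 7) X[k] · e^(2πikn/8)

Computing each x[n]:
x[0] = -1
x[1] = 1
x[2] = 3
x[3] = 0
x[4] = 1
x[5] = 1
x[6] = -3
x[7] = 0

x = [-1, 1, 3, 0, 1, 1, -3, 0]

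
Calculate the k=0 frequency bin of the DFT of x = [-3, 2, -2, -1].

X[0] = Σ(n=0 to 3) x[n] · ω_4^0 = Σ x[n]
= (-3) + (2) + (-2) + (-1)

X[0] = -4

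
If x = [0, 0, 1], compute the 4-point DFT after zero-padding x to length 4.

Original 3-point DFT: [1, -0.5000+0.8660i, -0.5000-0.8660i]
Zero-padded 4-point DFT provides frequency interpolation.

DFT_4([x, 0, ...]) = [1, -1, 1, -1]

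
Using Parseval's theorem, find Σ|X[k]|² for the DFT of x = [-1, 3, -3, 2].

Parseval: Σ|x[n]|² = (1/N)Σ|X[k]|², so Σ|X[k]|² = N·Σ|x[n]|² = 4·23.0000

Σ|X[k]|² = N·Σ|x[n]|² = 4·23.0000 = 92.0000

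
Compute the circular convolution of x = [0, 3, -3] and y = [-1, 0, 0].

(x ⊛ y)[n] = Σ(m=0 to 2) x[m] · y[(n-m) mod 3]

Computing each output sample:
(x ⊛ y)[0] = 0
(x ⊛ y)[1] = -3
(x ⊛ y)[2] = 3

x ⊛ y = [0, -3, 3]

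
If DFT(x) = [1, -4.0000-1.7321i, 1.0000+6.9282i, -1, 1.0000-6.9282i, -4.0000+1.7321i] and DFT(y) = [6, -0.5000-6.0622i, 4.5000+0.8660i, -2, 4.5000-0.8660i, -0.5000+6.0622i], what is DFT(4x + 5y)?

By linearity: DFT(4x + 5y) = 4·DFT(x) + 5·DFT(y)
= 4·[1, -4.0000-1.7321i, 1.0000+6.9282i, -1, 1.0000-6.9282i, -4.0000+1.7321i] + 5·[6, -0.5000-6.0622i, 4.5000+0.8660i, -2, 4.5000-0.8660i, -0.5000+6.0622i]

Computing element-wise:
Z[0] = 4·(1) + 5·(6) = 34
Z[1] = 4·(-4.0000-1.7321i) + 5·(-0.5000-6.0622i) = -18.5000-37.2394i
Z[2] = 4·(1.0000+6.9282i) + 5·(4.5000+0.8660i) = 26.5000+32.0428i
Z[3] = 4·(-1) + 5·(-2) = -14
Z[4] = 4·(1.0000-6.9282i) + 5·(4.5000-0.8660i) = 26.5000-32.0428i
Z[5] = 4·(-4.0000+1.7321i) + 5·(-0.5000+6.0622i) = -18.5000+37.2394i

DFT(4x + 5y) = 4·X + 5·Y = [34, -18.5000-37.2394i, 26.5000+32.0428i, -14, 26.5000-32.0428i, -18.5000+37.2394i]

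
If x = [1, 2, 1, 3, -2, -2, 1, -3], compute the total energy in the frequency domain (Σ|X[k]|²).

Parseval: Σ|x[n]|² = (1/N)Σ|X[k]|², so Σ|X[k]|² = N·Σ|x[n]|² = 8·33.0000

Σ|X[k]|² = N·Σ|x[n]|² = 8·33.0000 = 264.0000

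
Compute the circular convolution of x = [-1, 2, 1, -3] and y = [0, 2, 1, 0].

(x ⊛ y)[n] = Σ(m=0 to 3) x[m] · y[(n-m) mod 4]

Computing each output sample:
(x ⊛ y)[0] = -5
(x ⊛ y)[1] = -5
(x ⊛ y)[2] = 3
(x ⊛ y)[3] = 4

x ⊛ y = [-5, -5, 3, 4]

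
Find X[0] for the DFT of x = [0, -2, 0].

X[0] = Σ(n=0 to 2) x[n] · ω_3^0 = Σ x[n]
= (0) + (-2) + (0)

X[0] = -2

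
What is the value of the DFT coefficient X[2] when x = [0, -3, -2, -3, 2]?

X[2] = Σ(n=0 to 4) x[n] · ω_5^(2n) where ω_5 = e^(-2πi/5)
= (0)·ω_5^0 + (-3)·ω_5^2 + (-2)·ω_5^4 + (-3)·ω_5^6 + (2)·ω_5^8

X[2] = -0.7361+3.8900i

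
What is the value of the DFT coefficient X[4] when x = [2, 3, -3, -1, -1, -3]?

X[4] = Σ(n=0 to 5) x[n] · ω_6^(4n) where ω_6 = e^(-2πi/6)
= (2)·ω_6^0 + (3)·ω_6^4 + (-3)·ω_6^8 + (-1)·ω_6^12 + (-1)·ω_6^16 + (-3)·ω_6^20

X[4] = 3.0000+6.9282i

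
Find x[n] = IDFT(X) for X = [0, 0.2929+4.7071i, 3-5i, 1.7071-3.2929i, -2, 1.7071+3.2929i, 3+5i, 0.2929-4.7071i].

x[n] = (1/8) Σ(k=0 to 7) X[k] · e^(2πikn/8)

Computing each x[n]:
x[0] = 1
x[1] = 1
x[2] = -3
x[3] = -1
x[4] = 0
x[5] = 2
x[6] = 1
x[7] = -1

x = [1, 1, -3, -1, 0, 2, 1, -1]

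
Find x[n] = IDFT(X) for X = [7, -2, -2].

x[n] = (1/3) Σ(k=0 to 2) X[k] · e^(2πikn/3)

Computing each x[n]:
x[0] = 1
x[1] = 3
x[2] = 3

x = [1, 3, 3]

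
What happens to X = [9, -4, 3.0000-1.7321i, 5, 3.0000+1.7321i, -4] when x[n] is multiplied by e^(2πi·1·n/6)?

Modulation property: DFT(ω_6^(-1n)·x[n]) = X[(k-1) mod 6], so circularly shift X by 1 positions.

X[k-1] = [-4, 9, -4, 3.0000-1.7321i, 5, 3.0000+1.7321i]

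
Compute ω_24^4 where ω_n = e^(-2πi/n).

ω_24^4 = e^(-2πi·4/24)
= cos(-2π·4/24) + i·sin(-2π·4/24)
= cos(-8π/24) + i·sin(-8π/24)

ω_24^4 = cos(-8π/24) + i·sin(-8π/24) = 0.5000-0.8660i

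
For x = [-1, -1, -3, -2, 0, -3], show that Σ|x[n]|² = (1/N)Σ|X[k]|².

Time domain:
Σ|x[n]|² = |-1|² + |-1|² + |-3|² + |-2|² + |0|² + |-3|² = 24.0000

Frequency domain:
(1/6)Σ|X[k]|² = (1/6)(|-10|² + |0.5000+0.8660i|² + |0.5000-4.3301i|² + |2|² + |0.5000+4.3301i|² + |0.5000-0.8660i|²) = (1/6)·144.0000 = 24.0000

Both sides agree, confirming Parseval's theorem.

Σ|x[n]|² = (1/N)Σ|X[k]|² = 24.0000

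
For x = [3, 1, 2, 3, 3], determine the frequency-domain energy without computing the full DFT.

Parseval: Σ|x[n]|² = (1/N)Σ|X[k]|², so Σ|X[k]|² = N·Σ|x[n]|² = 5·32.0000

Σ|X[k]|² = N·Σ|x[n]|² = 5·32.0000 = 160.0000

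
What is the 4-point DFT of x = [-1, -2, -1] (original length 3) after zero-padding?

Original 3-point DFT: [-4, 0.5000+0.8660i, 0.5000-0.8660i]
Zero-padded 4-point DFT provides frequency interpolation.

DFT_4([x, 0, ...]) = [-4, 2i, 0, -2i]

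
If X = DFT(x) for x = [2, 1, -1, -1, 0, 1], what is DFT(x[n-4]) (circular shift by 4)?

Time shift by 4: X_shifted[k] = ω_6^(4k) · X[k]
Shifted x = [-1, -1, 0, 1, 2, 1]

DFT(x[n-4]) = [2, -3.0000+3.4641i, -1, 0, -1, -3.0000-3.4641i]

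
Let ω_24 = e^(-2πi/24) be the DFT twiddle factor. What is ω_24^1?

ω_24^1 = e^(-2πi·1/24)
= cos(-2π·1/24) + i·sin(-2π·1/24)
= cos(-2π/24) + i·sin(-2π/24)

ω_24^1 = cos(-2π/24) + i·sin(-2π/24) = 0.9659-0.2588i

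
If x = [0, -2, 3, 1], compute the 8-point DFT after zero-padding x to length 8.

Original 4-point DFT: [2, -3+3i, 4, -3-3i]
Zero-padded 8-point DFT provides frequency interpolation.

DFT_8([x, 0, ...]) = [2, -2.1213-2.2929i, -3+3i, 2.1213+3.7071i, 4, 2.1213-3.7071i, -3-3i, -2.1213+2.2929i]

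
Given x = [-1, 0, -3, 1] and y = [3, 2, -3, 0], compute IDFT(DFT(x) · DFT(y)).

(x ⊛ y)[n] = Σ(m=0 to 3) x[m] · y[(n-m) mod 4]

Computing each output sample:
(x ⊛ y)[0] = 8
(x ⊛ y)[1] = -5
(x ⊛ y)[2] = -6
(x ⊛ y)[3] = -3

x ⊛ y = [8, -5, -6, -3]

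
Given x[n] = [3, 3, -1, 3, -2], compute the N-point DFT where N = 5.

X[k] = Σ(n=0 to 4) x[n] · ω_5^(nk)
where ω_5 = e^(-2πi/5)

Computing each X[k]:
X[0] = 6
X[1] = 1.6910-2.4041i
X[2] = 2.8090-6.7432i
X[3] = 2.8090+6.7432i
X[4] = 1.6910+2.4041i

X = [6, 1.6910-2.4041i, 2.8090-6.7432i, 2.8090+6.7432i, 1.6910+2.4041i]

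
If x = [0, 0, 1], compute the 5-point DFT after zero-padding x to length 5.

Original 3-point DFT: [1, -0.5000+0.8660i, -0.5000-0.8660i]
Zero-padded 5-point DFT provides frequency interpolation.

DFT_5([x, 0, ...]) = [1, -0.8090-0.5878i, 0.3090+0.9511i, 0.3090-0.9511i, -0.8090+0.5878i]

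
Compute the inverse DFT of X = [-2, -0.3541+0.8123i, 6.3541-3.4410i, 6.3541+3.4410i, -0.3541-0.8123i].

x[n] = (1/5) Σ(k=0 to 4) X[k] · e^(2πikn/5)

Computing each x[n]:
x[0] = 2
x[1] = -2
x[2] = -1
x[3] = 2
x[4] = -3

x = [2, -2, -1, 2, -3]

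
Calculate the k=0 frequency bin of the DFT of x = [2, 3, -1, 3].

X[0] = Σ(n=0 to 3) x[n] · ω_4^0 = Σ x[n]
= (2) + (3) + (-1) + (3)

X[0] = 7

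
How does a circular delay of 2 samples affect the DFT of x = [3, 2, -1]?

Time shift by 2: X_shifted[k] = ω_3^(2k) · X[k]
Shifted x = [2, -1, 3]

DFT(x[n-2]) = [4, 1.0000+3.4641i, 1.0000-3.4641i]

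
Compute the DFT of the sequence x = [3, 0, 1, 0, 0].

X[k] = Σ(n=0 to 4) x[n] · ω_5^(nk)
where ω_5 = e^(-2πi/5)

Computing each X[k]:
X[0] = 4
X[1] = 2.1910-0.5878i
X[2] = 3.3090+0.9511i
X[3] = 3.3090-0.9511i
X[4] = 2.1910+0.5878i

X = [4, 2.1910-0.5878i, 3.3090+0.9511i, 3.3090-0.9511i, 2.1910+0.5878i]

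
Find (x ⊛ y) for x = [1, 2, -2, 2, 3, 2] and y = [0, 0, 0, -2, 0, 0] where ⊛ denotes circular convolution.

(x ⊛ y)[n] = Σ(m=0 to 5) x[m] · y[(n-m) mod 6]

Computing each output sample:
(x ⊛ y)[0] = -4
(x ⊛ y)[1] = -6
(x ⊛ y)[2] = -4
(x ⊛ y)[3] = -2
(x ⊛ y)[4] = -4
(x ⊛ y)[5] = 4

x ⊛ y = [-4, -6, -4, -2, -4, 4]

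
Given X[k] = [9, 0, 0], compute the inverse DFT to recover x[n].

x[n] = (1/3) Σ(k=0 to 2) X[k] · e^(2πikn/3)

Computing each x[n]:
x[0] = 3
x[1] = 3
x[2] = 3

x = [3, 3, 3]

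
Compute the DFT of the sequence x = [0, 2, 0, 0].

X[k] = Σ(n=0 to 3) x[n] · ω_4^(nk)
where ω_4 = e^(-2πi/4)

Computing each X[k]:
X[0] = 2
X[1] = -2i
X[2] = -2
X[3] = 2i

X = [2, -2i, -2, 2i]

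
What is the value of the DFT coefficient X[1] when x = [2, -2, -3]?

X[1] = Σ(n=0 to 2) x[n] · ω_3^(1n) where ω_3 = e^(-2πi/3)
= (2)·ω_3^0 + (-2)·ω_3^1 + (-3)·ω_3^2

X[1] = 4.5000-0.8660i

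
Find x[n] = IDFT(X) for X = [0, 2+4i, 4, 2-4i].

x[n] = (1/4) Σ(k=0 to 3) X[k] · e^(2πikn/4)

Computing each x[n]:
x[0] = 2
x[1] = -3
x[2] = 0
x[3] = 1

x = [2, -3, 0, 1]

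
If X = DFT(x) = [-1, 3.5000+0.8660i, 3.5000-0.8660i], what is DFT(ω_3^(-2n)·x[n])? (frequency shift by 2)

Modulation property: DFT(ω_3^(-2n)·x[n]) = X[(k-2) mod 3], so circularly shift X by 2 positions.

X[k-2] = [3.5000+0.8660i, 3.5000-0.8660i, -1]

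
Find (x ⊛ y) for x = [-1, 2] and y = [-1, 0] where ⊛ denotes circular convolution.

(x ⊛ y)[n] = Σ(m=0 to 1) x[m] · y[(n-m) mod 2]

Computing each output sample:
(x ⊛ y)[0] = 1
(x ⊛ y)[1] = -2

x ⊛ y = [1, -2]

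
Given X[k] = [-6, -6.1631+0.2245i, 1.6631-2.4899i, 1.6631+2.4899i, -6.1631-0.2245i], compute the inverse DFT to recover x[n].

x[n] = (1/5) Σ(k=0 to 4) X[k] · e^(2πikn/5)

Computing each x[n]:
x[0] = -3
x[1] = -2
x[2] = 0
x[3] = 2
x[4] = -3

x = [-3, -2, 0, 2, -3]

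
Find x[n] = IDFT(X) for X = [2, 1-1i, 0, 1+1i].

x[n] = (1/4) Σ(k=0 to 3) X[k] · e^(2πikn/4)

Computing each x[n]:
x[0] = 1
x[1] = 1
x[2] = 0
x[3] = 0

x = [1, 1, 0, 0]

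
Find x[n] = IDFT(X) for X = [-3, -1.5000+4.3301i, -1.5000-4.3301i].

x[n] = (1/3) Σ(k=0 to 2) X[k] · e^(2πikn/3)

Computing each x[n]:
x[0] = -2
x[1] = -3
x[2] = 2

x = [-2, -3, 2]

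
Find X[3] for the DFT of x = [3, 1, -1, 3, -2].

X[3] = Σ(n=0 to 4) x[n] · ω_5^(3n) where ω_5 = e^(-2πi/5)
= (3)·ω_5^0 + (1)·ω_5^3 + (-1)·ω_5^6 + (3)·ω_5^9 + (-2)·ω_5^12

X[3] = 4.4271+5.5676i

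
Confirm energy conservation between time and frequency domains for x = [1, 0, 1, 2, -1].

Time domain:
Σ|x[n]|² = |1|² + |0|² + |1|² + |2|² + |-1|² = 7.0000

Frequency domain:
(1/5)Σ|X[k]|² = (1/5)(|3|² + |-1.7361-0.3633i|² + |2.7361-1.5388i|² + |2.7361+1.5388i|² + |-1.7361+0.3633i|²) = (1/5)·35.0000 = 7.0000

Both sides agree, confirming Parseval's theorem.

Σ|x[n]|² = (1/N)Σ|X[k]|² = 7.0000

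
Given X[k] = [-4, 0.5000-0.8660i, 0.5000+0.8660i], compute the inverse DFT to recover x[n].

x[n] = (1/3) Σ(k=0 to 2) X[k] · e^(2πikn/3)

Computing each x[n]:
x[0] = -1
x[1] = -1
x[2] = -2

x = [-1, -1, -2]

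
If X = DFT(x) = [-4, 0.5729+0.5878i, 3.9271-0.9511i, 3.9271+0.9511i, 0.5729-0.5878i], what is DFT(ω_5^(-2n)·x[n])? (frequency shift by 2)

Modulation property: DFT(ω_5^(-2n)·x[n]) = X[(k-2) mod 5], so circularly shift X by 2 positions.

X[k-2] = [3.9271+0.9511i, 0.5729-0.5878i, -4, 0.5729+0.5878i, 3.9271-0.9511i]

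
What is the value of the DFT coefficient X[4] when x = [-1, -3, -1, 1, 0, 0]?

X[4] = Σ(n=0 to 5) x[n] · ω_6^(4n) where ω_6 = e^(-2πi/6)
= (-1)·ω_6^0 + (-3)·ω_6^4 + (-1)·ω_6^8 + (1)·ω_6^12 + (0)·ω_6^16 + (0)·ω_6^20

X[4] = 2.0000-1.7321i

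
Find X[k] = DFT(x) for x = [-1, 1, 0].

X[k] = Σ(n=0 to 2) x[n] · ω_3^(nk)
where ω_3 = e^(-2πi/3)

Computing each X[k]:
X[0] = 0
X[1] = -1.5000-0.8660i
X[2] = -1.5000+0.8660i

X = [0, -1.5000-0.8660i, -1.5000+0.8660i]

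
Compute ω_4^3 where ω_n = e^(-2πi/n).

ω_4^3 = e^(-2πi·3/4)
= cos(-2π·3/4) + i·sin(-2π·3/4)
= cos(-6π/4) + i·sin(-6π/4)

ω_4^3 = cos(-6π/4) + i·sin(-6π/4) = 1i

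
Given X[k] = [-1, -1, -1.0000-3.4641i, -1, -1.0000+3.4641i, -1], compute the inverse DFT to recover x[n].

x[n] = (1/6) Σ(k=0 to 5) X[k] · e^(2πikn/6)

Computing each x[n]:
x[0] = -1
x[1] = 1
x[2] = -1
x[3] = 0
x[4] = 1
x[5] = -1

x = [-1, 1, -1, 0, 1, -1]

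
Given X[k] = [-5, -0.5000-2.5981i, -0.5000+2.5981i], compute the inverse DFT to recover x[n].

x[n] = (1/3) Σ(k=0 to 2) X[k] · e^(2πikn/3)

Computing each x[n]:
x[0] = -2
x[1] = 0
x[2] = -3

x = [-2, 0, -3]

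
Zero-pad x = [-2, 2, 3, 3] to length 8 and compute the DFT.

Original 4-point DFT: [6, -5+1i, -4, -5-1i]
Zero-padded 8-point DFT provides frequency interpolation.

DFT_8([x, 0, ...]) = [6, -2.7071-6.5355i, -5+1i, -1.2929-0.5355i, -4, -1.2929+0.5355i, -5-1i, -2.7071+6.5355i]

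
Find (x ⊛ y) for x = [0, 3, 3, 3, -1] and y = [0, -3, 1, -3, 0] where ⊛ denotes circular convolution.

(x ⊛ y)[n] = Σ(m=0 to 4) x[m] · y[(n-m) mod 5]

Computing each output sample:
(x ⊛ y)[0] = -3
(x ⊛ y)[1] = -10
(x ⊛ y)[2] = -6
(x ⊛ y)[3] = -6
(x ⊛ y)[4] = -15

x ⊛ y = [-3, -10, -6, -6, -15]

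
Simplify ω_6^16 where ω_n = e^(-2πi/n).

Since ω_6^6 = 1, powers reduce modulo 6.
16 mod 6 = 4
So ω_6^16 = ω_6^4 = e^(-2πi·4/6)

ω_6^16 = ω_6^4 = -0.5000+0.8660i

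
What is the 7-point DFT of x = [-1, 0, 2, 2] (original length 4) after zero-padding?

Original 4-point DFT: [3, -3+2i, -1, -3-2i]
Zero-padded 7-point DFT provides frequency interpolation.

DFT_7([x, 0, ...]) = [3, -3.2470-2.8176i, -1.5550+2.4314i, -0.1981-0.3862i, -0.1981+0.3862i, -1.5550-2.4314i, -3.2470+2.8176i]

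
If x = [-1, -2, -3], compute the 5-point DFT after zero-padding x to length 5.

Original 3-point DFT: [-6, 1.5000-0.8660i, 1.5000+0.8660i]
Zero-padded 5-point DFT provides frequency interpolation.

DFT_5([x, 0, ...]) = [-6, 0.8090+3.6655i, -0.3090-1.6776i, -0.3090+1.6776i, 0.8090-3.6655i]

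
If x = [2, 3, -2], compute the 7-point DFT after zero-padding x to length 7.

Original 3-point DFT: [3, 1.5000-4.3301i, 1.5000+4.3301i]
Zero-padded 7-point DFT provides frequency interpolation.

DFT_7([x, 0, ...]) = [3, 4.3155-0.3956i, 3.1344-3.7926i, -1.9499-2.8653i, -1.9499+2.8653i, 3.1344+3.7926i, 4.3155+0.3956i]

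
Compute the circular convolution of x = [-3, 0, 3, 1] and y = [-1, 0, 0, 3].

(x ⊛ y)[n] = Σ(m=0 to 3) x[m] · y[(n-m) mod 4]

Computing each output sample:
(x ⊛ y)[0] = 3
(x ⊛ y)[1] = 9
(x ⊛ y)[2] = 0
(x ⊛ y)[3] = -10

x ⊛ y = [3, 9, 0, -10]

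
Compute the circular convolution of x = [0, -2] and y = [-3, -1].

(x ⊛ y)[n] = Σ(m=0 to 1) x[m] · y[(n-m) mod 2]

Computing each output sample:
(x ⊛ y)[0] = 2
(x ⊛ y)[1] = 6

x ⊛ y = [2, 6]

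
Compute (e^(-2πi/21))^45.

Since ω_21^21 = 1, powers reduce modulo 21.
45 mod 21 = 3
So ω_21^45 = ω_21^3 = e^(-2πi·3/21)

ω_21^45 = ω_21^3 = 0.6235-0.7818i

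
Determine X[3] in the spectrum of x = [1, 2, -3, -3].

X[3] = Σ(n=0 to 3) x[n] · ω_4^(3n) where ω_4 = e^(-2πi/4)
= (1)·ω_4^0 + (2)·ω_4^3 + (-3)·ω_4^6 + (-3)·ω_4^9

X[3] = 4+5i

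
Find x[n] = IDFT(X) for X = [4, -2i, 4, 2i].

x[n] = (1/4) Σ(k=0 to 3) X[k] · e^(2πikn/4)

Computing each x[n]:
x[0] = 2
x[1] = 1
x[2] = 2
x[3] = -1

x = [2, 1, 2, -1]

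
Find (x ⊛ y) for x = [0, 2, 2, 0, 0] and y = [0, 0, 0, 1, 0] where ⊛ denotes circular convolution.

(x ⊛ y)[n] = Σ(m=0 to 4) x[m] · y[(n-m) mod 5]

Computing each output sample:
(x ⊛ y)[0] = 2
(x ⊛ y)[1] = 0
(x ⊛ y)[2] = 0
(x ⊛ y)[3] = 0
(x ⊛ y)[4] = 2

x ⊛ y = [2, 0, 0, 0, 2]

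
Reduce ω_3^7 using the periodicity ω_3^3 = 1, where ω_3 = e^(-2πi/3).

Since ω_3^3 = 1, powers reduce modulo 3.
7 mod 3 = 1
So ω_3^7 = ω_3^1 = e^(-2πi·1/3)

ω_3^7 = ω_3^1 = -0.5000-0.8660i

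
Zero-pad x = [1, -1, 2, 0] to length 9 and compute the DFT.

Original 4-point DFT: [2, -1+1i, 4, -1-1i]
Zero-padded 9-point DFT provides frequency interpolation.

DFT_9([x, 0, ...]) = [2, 0.5813-1.3268i, -1.0530+0.3008i, 0.5000+2.5981i, 3.4718+1.6276i, 3.4718-1.6276i, 0.5000-2.5981i, -1.0530-0.3008i, 0.5813+1.3268i]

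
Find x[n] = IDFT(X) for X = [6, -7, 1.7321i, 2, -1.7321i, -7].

x[n] = (1/6) Σ(k=0 to 5) X[k] · e^(2πikn/6)

Computing each x[n]:
x[0] = -1
x[1] = -1
x[2] = 3
x[3] = 3
x[4] = 2
x[5] = 0

x = [-1, -1, 3, 3, 2, 0]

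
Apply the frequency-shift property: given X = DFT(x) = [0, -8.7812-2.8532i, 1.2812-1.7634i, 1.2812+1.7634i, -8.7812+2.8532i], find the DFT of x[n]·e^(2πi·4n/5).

Modulation property: DFT(ω_5^(-4n)·x[n]) = X[(k-4) mod 5], so circularly shift X by 4 positions.

X[k-4] = [-8.7812-2.8532i, 1.2812-1.7634i, 1.2812+1.7634i, -8.7812+2.8532i, 0]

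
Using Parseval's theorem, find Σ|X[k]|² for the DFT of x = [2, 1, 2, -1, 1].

Parseval: Σ|x[n]|² = (1/N)Σ|X[k]|², so Σ|X[k]|² = N·Σ|x[n]|² = 5·11.0000

Σ|X[k]|² = N·Σ|x[n]|² = 5·11.0000 = 55.0000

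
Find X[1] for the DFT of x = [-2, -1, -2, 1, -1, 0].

X[1] = Σ(n=0 to 5) x[n] · ω_6^(1n) where ω_6 = e^(-2πi/6)
= (-2)·ω_6^0 + (-1)·ω_6^1 + (-2)·ω_6^2 + (1)·ω_6^3 + (-1)·ω_6^4 + (0)·ω_6^5

X[1] = -2.0000+1.7321i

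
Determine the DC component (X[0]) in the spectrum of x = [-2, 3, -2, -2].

X[0] = Σ(n=0 to 3) x[n] · ω_4^0 = Σ x[n]
= (-2) + (3) + (-2) + (-2)

X[0] = -3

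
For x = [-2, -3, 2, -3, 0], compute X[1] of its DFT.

X[1] = Σ(n=0 to 4) x[n] · ω_5^(1n) where ω_5 = e^(-2πi/5)
= (-2)·ω_5^0 + (-3)·ω_5^1 + (2)·ω_5^2 + (-3)·ω_5^3 + (0)·ω_5^4

X[1] = -2.1180-0.0858i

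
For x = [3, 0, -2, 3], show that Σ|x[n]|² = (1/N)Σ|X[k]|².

Time domain:
Σ|x[n]|² = |3|² + |0|² + |-2|² + |3|² = 22.0000

Frequency domain:
(1/4)Σ|X[k]|² = (1/4)(|4|² + |5+3i|² + |-2|² + |5-3i|²) = (1/4)·88.0000 = 22.0000

Both sides agree, confirming Parseval's theorem.

Σ|x[n]|² = (1/N)Σ|X[k]|² = 22.0000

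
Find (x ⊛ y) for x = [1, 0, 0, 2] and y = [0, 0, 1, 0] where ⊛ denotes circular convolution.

(x ⊛ y)[n] = Σ(m=0 to 3) x[m] · y[(n-m) mod 4]

Computing each output sample:
(x ⊛ y)[0] = 0
(x ⊛ y)[1] = 2
(x ⊛ y)[2] = 1
(x ⊛ y)[3] = 0

x ⊛ y = [0, 2, 1, 0]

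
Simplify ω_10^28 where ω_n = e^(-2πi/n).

Since ω_10^10 = 1, powers reduce modulo 10.
28 mod 10 = 8
So ω_10^28 = ω_10^8 = e^(-2πi·8/10)

ω_10^28 = ω_10^8 = 0.3090+0.9511i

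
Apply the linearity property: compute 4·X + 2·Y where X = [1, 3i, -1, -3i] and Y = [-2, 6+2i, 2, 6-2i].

By linearity: DFT(4x + 2y) = 4·DFT(x) + 2·DFT(y)
= 4·[1, 3i, -1, -3i] + 2·[-2, 6+2i, 2, 6-2i]

Computing element-wise:
Z[0] = 4·(1) + 2·(-2) = 0
Z[1] = 4·(3i) + 2·(6+2i) = 12+16i
Z[2] = 4·(-1) + 2·(2) = 0
Z[3] = 4·(-3i) + 2·(6-2i) = 12-16i

DFT(4x + 2y) = 4·X + 2·Y = [0, 12+16i, 0, 12-16i]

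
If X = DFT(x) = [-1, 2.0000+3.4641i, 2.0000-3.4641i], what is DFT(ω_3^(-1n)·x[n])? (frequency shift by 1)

Modulation property: DFT(ω_3^(-1n)·x[n]) = X[(k-1) mod 3], so circularly shift X by 1 positions.

X[k-1] = [2.0000-3.4641i, -1, 2.0000+3.4641i]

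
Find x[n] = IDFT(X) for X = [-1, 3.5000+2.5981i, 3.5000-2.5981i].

x[n] = (1/3) Σ(k=0 to 2) X[k] · e^(2πikn/3)

Computing each x[n]:
x[0] = 2
x[1] = -3
x[2] = 0

x = [2, -3, 0]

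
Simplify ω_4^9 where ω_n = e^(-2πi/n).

Since ω_4^4 = 1, powers reduce modulo 4.
9 mod 4 = 1
So ω_4^9 = ω_4^1 = e^(-2πi·1/4)

ω_4^9 = ω_4^1 = -1i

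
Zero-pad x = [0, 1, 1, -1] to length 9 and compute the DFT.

Original 4-point DFT: [1, -1-2i, 1, -1+2i]
Zero-padded 9-point DFT provides frequency interpolation.

DFT_9([x, 0, ...]) = [1, 1.4397-0.7616i, -0.2660-2.1929i, -2, 0.3264+1.1668i, 0.3264-1.1668i, -2, -0.2660+2.1929i, 1.4397+0.7616i]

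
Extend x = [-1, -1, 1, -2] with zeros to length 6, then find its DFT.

Original 4-point DFT: [-3, -2-1i, 3, -2+1i]
Zero-padded 6-point DFT provides frequency interpolation.

DFT_6([x, 0, ...]) = [-3, 0, -3.0000+1.7321i, 3, -3.0000-1.7321i, 0]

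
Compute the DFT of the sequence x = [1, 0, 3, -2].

X[k] = Σ(n=0 to 3) x[n] · ω_4^(nk)
where ω_4 = e^(-2πi/4)

Computing each X[k]:
X[0] = 2
X[1] = -2-2i
X[2] = 6
X[3] = -2+2i

X = [2, -2-2i, 6, -2+2i]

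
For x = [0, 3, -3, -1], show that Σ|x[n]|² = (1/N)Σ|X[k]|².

Time domain:
Σ|x[n]|² = |0|² + |3|² + |-3|² + |-1|² = 19.0000

Frequency domain:
(1/4)Σ|X[k]|² = (1/4)(|-1|² + |3-4i|² + |-5|² + |3+4i|²) = (1/4)·76.0000 = 19.0000

Both sides agree, confirming Parseval's theorem.

Σ|x[n]|² = (1/N)Σ|X[k]|² = 19.0000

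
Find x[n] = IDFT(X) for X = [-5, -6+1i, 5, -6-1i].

x[n] = (1/4) Σ(k=0 to 3) X[k] · e^(2πikn/4)

Computing each x[n]:
x[0] = -3
x[1] = -3
x[2] = 3
x[3] = -2

x = [-3, -3, 3, -2]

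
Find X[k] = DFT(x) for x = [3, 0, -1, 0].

X[k] = Σ(n=0 to 3) x[n] · ω_4^(nk)
where ω_4 = e^(-2πi/4)

Computing each X[k]:
X[0] = 2
X[1] = 4
X[2] = 2
X[3] = 4

X = [2, 4, 2, 4]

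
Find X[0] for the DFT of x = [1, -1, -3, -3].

X[0] = Σ(n=0 to 3) x[n] · ω_4^0 = Σ x[n]
= (1) + (-1) + (-3) + (-3)

X[0] = -6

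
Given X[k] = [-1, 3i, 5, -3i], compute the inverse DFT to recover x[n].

x[n] = (1/4) Σ(k=0 to 3) X[k] · e^(2πikn/4)

Computing each x[n]:
x[0] = 1
x[1] = -3
x[2] = 1
x[3] = 0

x = [1, -3, 1, 0]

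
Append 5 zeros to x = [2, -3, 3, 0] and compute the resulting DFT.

Original 4-point DFT: [2, -1+3i, 8, -1-3i]
Zero-padded 9-point DFT provides frequency interpolation.

DFT_9([x, 0, ...]) = [2, 0.2228-1.0261i, -1.3400+1.9284i, 2.0000+5.1962i, 7.1172+2.9544i, 7.1172-2.9544i, 2.0000-5.1962i, -1.3400-1.9284i, 0.2228+1.0261i]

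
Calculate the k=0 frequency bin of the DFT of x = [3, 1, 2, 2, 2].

X[0] = Σ(n=0 to 4) x[n] · ω_5^0 = Σ x[n]
= (3) + (1) + (2) + (2) + (2)

X[0] = 10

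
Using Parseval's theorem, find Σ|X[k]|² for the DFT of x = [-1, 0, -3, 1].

Parseval: Σ|x[n]|² = (1/N)Σ|X[k]|², so Σ|X[k]|² = N·Σ|x[n]|² = 4·11.0000

Σ|X[k]|² = N·Σ|x[n]|² = 4·11.0000 = 44.0000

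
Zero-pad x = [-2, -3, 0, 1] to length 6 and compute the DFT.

Original 4-point DFT: [-4, -2+4i, 0, -2-4i]
Zero-padded 6-point DFT provides frequency interpolation.

DFT_6([x, 0, ...]) = [-4, -4.5000+2.5981i, 0.5000+2.5981i, 0, 0.5000-2.5981i, -4.5000-2.5981i]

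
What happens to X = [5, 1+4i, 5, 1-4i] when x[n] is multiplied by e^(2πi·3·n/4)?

Modulation property: DFT(ω_4^(-3n)·x[n]) = X[(k-3) mod 4], so circularly shift X by 3 positions.

X[k-3] = [1+4i, 5, 1-4i, 5]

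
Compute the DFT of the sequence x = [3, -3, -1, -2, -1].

X[k] = Σ(n=0 to 4) x[n] · ω_5^(nk)
where ω_5 = e^(-2πi/5)

Computing each X[k]:
X[0] = -4
X[1] = 4.1910+1.3143i
X[2] = 5.3090+2.1266i
X[3] = 5.3090-2.1266i
X[4] = 4.1910-1.3143i

X = [-4, 4.1910+1.3143i, 5.3090+2.1266i, 5.3090-2.1266i, 4.1910-1.3143i]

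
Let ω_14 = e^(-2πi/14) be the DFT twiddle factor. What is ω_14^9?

ω_14^9 = e^(-2πi·9/14)
= cos(-2π·9/14) + i·sin(-2π·9/14)
= cos(-18π/14) + i·sin(-18π/14)

ω_14^9 = cos(-18π/14) + i·sin(-18π/14) = -0.6235+0.7818i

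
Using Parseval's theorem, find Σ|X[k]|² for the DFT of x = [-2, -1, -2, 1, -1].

Parseval: Σ|x[n]|² = (1/N)Σ|X[k]|², so Σ|X[k]|² = N·Σ|x[n]|² = 5·11.0000

Σ|X[k]|² = N·Σ|x[n]|² = 5·11.0000 = 55.0000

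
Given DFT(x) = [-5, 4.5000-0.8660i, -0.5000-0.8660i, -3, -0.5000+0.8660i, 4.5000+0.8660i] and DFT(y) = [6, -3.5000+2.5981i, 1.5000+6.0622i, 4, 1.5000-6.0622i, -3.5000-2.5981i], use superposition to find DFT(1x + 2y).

By linearity: DFT(1x + 2y) = 1·DFT(x) + 2·DFT(y)
= 1·[-5, 4.5000-0.8660i, -0.5000-0.8660i, -3, -0.5000+0.8660i, 4.5000+0.8660i] + 2·[6, -3.5000+2.5981i, 1.5000+6.0622i, 4, 1.5000-6.0622i, -3.5000-2.5981i]

Computing element-wise:
Z[0] = 1·(-5) + 2·(6) = 7
Z[1] = 1·(4.5000-0.8660i) + 2·(-3.5000+2.5981i) = -2.5000+4.3302i
Z[2] = 1·(-0.5000-0.8660i) + 2·(1.5000+6.0622i) = 2.5000+11.2584i
Z[3] = 1·(-3) + 2·(4) = 5
Z[4] = 1·(-0.5000+0.8660i) + 2·(1.5000-6.0622i) = 2.5000-11.2584i
Z[5] = 1·(4.5000+0.8660i) + 2·(-3.5000-2.5981i) = -2.5000-4.3302i

DFT(1x + 2y) = 1·X + 2·Y = [7, -2.5000+4.3302i, 2.5000+11.2584i, 5, 2.5000-11.2584i, -2.5000-4.3302i]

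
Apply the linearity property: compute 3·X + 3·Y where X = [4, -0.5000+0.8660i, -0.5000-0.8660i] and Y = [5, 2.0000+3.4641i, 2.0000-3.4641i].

By linearity: DFT(3x + 3y) = 3·DFT(x) + 3·DFT(y)
= 3·[4, -0.5000+0.8660i, -0.5000-0.8660i] + 3·[5, 2.0000+3.4641i, 2.0000-3.4641i]

Computing element-wise:
Z[0] = 3·(4) + 3·(5) = 27
Z[1] = 3·(-0.5000+0.8660i) + 3·(2.0000+3.4641i) = 4.5000+12.9903i
Z[2] = 3·(-0.5000-0.8660i) + 3·(2.0000-3.4641i) = 4.5000-12.9903i

DFT(3x + 3y) = 3·X + 3·Y = [27, 4.5000+12.9903i, 4.5000-12.9903i]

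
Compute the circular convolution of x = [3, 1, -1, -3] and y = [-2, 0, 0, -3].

(x ⊛ y)[n] = Σ(m=0 to 3) x[m] · y[(n-m) mod 4]

Computing each output sample:
(x ⊛ y)[0] = -9
(x ⊛ y)[1] = 1
(x ⊛ y)[2] = 11
(x ⊛ y)[3] = -3

x ⊛ y = [-9, 1, 11, -3]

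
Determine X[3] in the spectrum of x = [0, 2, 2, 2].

X[3] = Σ(n=0 to 3) x[n] · ω_4^(3n) where ω_4 = e^(-2πi/4)
= (0)·ω_4^0 + (2)·ω_4^3 + (2)·ω_4^6 + (2)·ω_4^9

X[3] = -2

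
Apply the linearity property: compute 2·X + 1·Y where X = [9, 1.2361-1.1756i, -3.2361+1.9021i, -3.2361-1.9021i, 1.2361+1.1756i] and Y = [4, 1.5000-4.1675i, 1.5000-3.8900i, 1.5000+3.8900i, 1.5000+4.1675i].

By linearity: DFT(2x + 1y) = 2·DFT(x) + 1·DFT(y)
= 2·[9, 1.2361-1.1756i, -3.2361+1.9021i, -3.2361-1.9021i, 1.2361+1.1756i] + 1·[4, 1.5000-4.1675i, 1.5000-3.8900i, 1.5000+3.8900i, 1.5000+4.1675i]

Computing element-wise:
Z[0] = 2·(9) + 1·(4) = 22
Z[1] = 2·(1.2361-1.1756i) + 1·(1.5000-4.1675i) = 3.9722-6.5187i
Z[2] = 2·(-3.2361+1.9021i) + 1·(1.5000-3.8900i) = -4.9722-0.0858i
Z[3] = 2·(-3.2361-1.9021i) + 1·(1.5000+3.8900i) = -4.9722+0.0858i
Z[4] = 2·(1.2361+1.1756i) + 1·(1.5000+4.1675i) = 3.9722+6.5187i

DFT(2x + 1y) = 2·X + 1·Y = [22, 3.9722-6.5187i, -4.9722-0.0858i, -4.9722+0.0858i, 3.9722+6.5187i]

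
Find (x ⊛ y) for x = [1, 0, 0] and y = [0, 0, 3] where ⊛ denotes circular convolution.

(x ⊛ y)[n] = Σ(m=0 to 2) x[m] · y[(n-m) mod 3]

Computing each output sample:
(x ⊛ y)[0] = 0
(x ⊛ y)[1] = 0
(x ⊛ y)[2] = 3

x ⊛ y = [0, 0, 3]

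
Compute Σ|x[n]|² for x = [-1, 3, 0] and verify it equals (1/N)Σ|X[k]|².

Time domain:
Σ|x[n]|² = |-1|² + |3|² + |0|² = 10.0000

Frequency domain:
(1/3)Σ|X[k]|² = (1/3)(|2|² + |-2.5000-2.5981i|² + |-2.5000+2.5981i|²) = (1/3)·30.0000 = 10.0000

Both sides agree, confirming Parseval's theorem.

Σ|x[n]|² = (1/N)Σ|X[k]|² = 10.0000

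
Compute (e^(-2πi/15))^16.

Since ω_15^15 = 1, powers reduce modulo 15.
16 mod 15 = 1
So ω_15^16 = ω_15^1 = e^(-2πi·1/15)

ω_15^16 = ω_15^1 = 0.9135-0.4067i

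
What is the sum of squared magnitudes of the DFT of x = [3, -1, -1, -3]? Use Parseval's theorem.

Parseval: Σ|x[n]|² = (1/N)Σ|X[k]|², so Σ|X[k]|² = N·Σ|x[n]|² = 4·20.0000

Σ|X[k]|² = N·Σ|x[n]|² = 4·20.0000 = 80.0000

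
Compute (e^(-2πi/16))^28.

Since ω_16^16 = 1, powers reduce modulo 16.
28 mod 16 = 12
So ω_16^28 = ω_16^12 = e^(-2πi·12/16)

ω_16^28 = ω_16^12 = 1i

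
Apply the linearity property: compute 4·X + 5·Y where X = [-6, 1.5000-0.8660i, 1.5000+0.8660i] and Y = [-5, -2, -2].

By linearity: DFT(4x + 5y) = 4·DFT(x) + 5·DFT(y)
= 4·[-6, 1.5000-0.8660i, 1.5000+0.8660i] + 5·[-5, -2, -2]

Computing element-wise:
Z[0] = 4·(-6) + 5·(-5) = -49
Z[1] = 4·(1.5000-0.8660i) + 5·(-2) = -4.0000-3.4640i
Z[2] = 4·(1.5000+0.8660i) + 5·(-2) = -4.0000+3.4640i

DFT(4x + 5y) = 4·X + 5·Y = [-49, -4.0000-3.4640i, -4.0000+3.4640i]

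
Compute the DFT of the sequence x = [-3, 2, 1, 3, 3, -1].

X[k] = Σ(n=0 to 5) x[n] · ω_6^(nk)
where ω_6 = e^(-2πi/6)

Computing each X[k]:
X[0] = 5
X[1] = -7.5000-0.8660i
X[2] = -2.5000-4.3301i
X[3] = -3
X[4] = -2.5000+4.3301i
X[5] = -7.5000+0.8660i

X = [5, -7.5000-0.8660i, -2.5000-4.3301i, -3, -2.5000+4.3301i, -7.5000+0.8660i]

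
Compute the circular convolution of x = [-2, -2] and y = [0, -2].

(x ⊛ y)[n] = Σ(m=0 to 1) x[m] · y[(n-m) mod 2]

Computing each output sample:
(x ⊛ y)[0] = 4
(x ⊛ y)[1] = 4

x ⊛ y = [4, 4]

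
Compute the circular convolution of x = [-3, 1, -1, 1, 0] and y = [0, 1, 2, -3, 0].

(x ⊛ y)[n] = Σ(m=0 to 4) x[m] · y[(n-m) mod 5]

Computing each output sample:
(x ⊛ y)[0] = 5
(x ⊛ y)[1] = -6
(x ⊛ y)[2] = -5
(x ⊛ y)[3] = 10
(x ⊛ y)[4] = -4

x ⊛ y = [5, -6, -5, 10, -4]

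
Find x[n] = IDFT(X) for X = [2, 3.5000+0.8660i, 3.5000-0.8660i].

x[n] = (1/3) Σ(k=0 to 2) X[k] · e^(2πikn/3)

Computing each x[n]:
x[0] = 3
x[1] = -1
x[2] = 0

x = [3, -1, 0]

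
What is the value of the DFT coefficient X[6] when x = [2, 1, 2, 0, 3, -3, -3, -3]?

X[6] = Σ(n=0 to 7) x[n] · ω_8^(6n) where ω_8 = e^(-2πi/8)
= (2)·ω_8^0 + (1)·ω_8^6 + (2)·ω_8^12 + (0)·ω_8^18 + (3)·ω_8^24 + (-3)·ω_8^30 + (-3)·ω_8^36 + (-3)·ω_8^42

X[6] = 6+1i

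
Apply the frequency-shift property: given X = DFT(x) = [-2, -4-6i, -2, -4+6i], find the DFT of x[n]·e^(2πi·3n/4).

Modulation property: DFT(ω_4^(-3n)·x[n]) = X[(k-3) mod 4], so circularly shift X by 3 positions.

X[k-3] = [-4-6i, -2, -4+6i, -2]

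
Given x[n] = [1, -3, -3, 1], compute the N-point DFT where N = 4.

X[k] = Σ(n=0 to 3) x[n] · ω_4^(nk)
where ω_4 = e^(-2πi/4)

Computing each X[k]:
X[0] = -4
X[1] = 4+4i
X[2] = 0
X[3] = 4-4i

X = [-4, 4+4i, 0, 4-4i]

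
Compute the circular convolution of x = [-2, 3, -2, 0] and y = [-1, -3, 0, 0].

(x ⊛ y)[n] = Σ(m=0 to 3) x[m] · y[(n-m) mod 4]

Computing each output sample:
(x ⊛ y)[0] = 2
(x ⊛ y)[1] = 3
(x ⊛ y)[2] = -7
(x ⊛ y)[3] = 6

x ⊛ y = [2, 3, -7, 6]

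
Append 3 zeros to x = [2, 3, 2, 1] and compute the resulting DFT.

Original 4-point DFT: [8, -2i, 0, 2i]
Zero-padded 7-point DFT provides frequency interpolation.

DFT_7([x, 0, ...]) = [8, 2.5245-4.7292i, 0.1540-1.2752i, 0.3216-0.7129i, 0.3216+0.7129i, 0.1540+1.2752i, 2.5245+4.7292i]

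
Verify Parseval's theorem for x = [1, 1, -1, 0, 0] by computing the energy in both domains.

Time domain:
Σ|x[n]|² = |1|² + |1|² + |-1|² + |0|² + |0|² = 3.0000

Frequency domain:
(1/5)Σ|X[k]|² = (1/5)(|1|² + |2.1180-0.3633i|² + |-0.1180-1.5388i|² + |-0.1180+1.5388i|² + |2.1180+0.3633i|²) = (1/5)·15.0000 = 3.0000

Both sides agree, confirming Parseval's theorem.

Σ|x[n]|² = (1/N)Σ|X[k]|² = 3.0000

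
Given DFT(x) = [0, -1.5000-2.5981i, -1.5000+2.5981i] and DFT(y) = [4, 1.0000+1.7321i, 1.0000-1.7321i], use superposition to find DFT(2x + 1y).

By linearity: DFT(2x + 1y) = 2·DFT(x) + 1·DFT(y)
= 2·[0, -1.5000-2.5981i, -1.5000+2.5981i] + 1·[4, 1.0000+1.7321i, 1.0000-1.7321i]

Computing element-wise:
Z[0] = 2·(0) + 1·(4) = 4
Z[1] = 2·(-1.5000-2.5981i) + 1·(1.0000+1.7321i) = -2.0000-3.4641i
Z[2] = 2·(-1.5000+2.5981i) + 1·(1.0000-1.7321i) = -2.0000+3.4641i

DFT(2x + 1y) = 2·X + 1·Y = [4, -2.0000-3.4641i, -2.0000+3.4641i]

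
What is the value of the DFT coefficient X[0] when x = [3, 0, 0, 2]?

X[0] = Σ(n=0 to 3) x[n] · ω_4^0 = Σ x[n]
= (3) + (0) + (0) + (2)

X[0] = 5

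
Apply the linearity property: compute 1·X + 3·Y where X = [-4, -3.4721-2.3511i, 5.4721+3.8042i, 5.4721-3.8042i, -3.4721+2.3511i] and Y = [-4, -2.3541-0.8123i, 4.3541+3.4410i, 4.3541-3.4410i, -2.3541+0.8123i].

By linearity: DFT(1x + 3y) = 1·DFT(x) + 3·DFT(y)
= 1·[-4, -3.4721-2.3511i, 5.4721+3.8042i, 5.4721-3.8042i, -3.4721+2.3511i] + 3·[-4, -2.3541-0.8123i, 4.3541+3.4410i, 4.3541-3.4410i, -2.3541+0.8123i]

Computing element-wise:
Z[0] = 1·(-4) + 3·(-4) = -16
Z[1] = 1·(-3.4721-2.3511i) + 3·(-2.3541-0.8123i) = -10.5344-4.7880i
Z[2] = 1·(5.4721+3.8042i) + 3·(4.3541+3.4410i) = 18.5344+14.1272i
Z[3] = 1·(5.4721-3.8042i) + 3·(4.3541-3.4410i) = 18.5344-14.1272i
Z[4] = 1·(-3.4721+2.3511i) + 3·(-2.3541+0.8123i) = -10.5344+4.7880i

DFT(1x + 3y) = 1·X + 3·Y = [-16, -10.5344-4.7880i, 18.5344+14.1272i, 18.5344-14.1272i, -10.5344+4.7880i]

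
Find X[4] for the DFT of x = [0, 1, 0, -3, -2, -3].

X[4] = Σ(n=0 to 5) x[n] · ω_6^(4n) where ω_6 = e^(-2πi/6)
= (0)·ω_6^0 + (1)·ω_6^4 + (0)·ω_6^8 + (-3)·ω_6^12 + (-2)·ω_6^16 + (-3)·ω_6^20

X[4] = -1.0000+1.7321i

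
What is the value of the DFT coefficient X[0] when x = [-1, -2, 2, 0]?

X[0] = Σ(n=0 to 3) x[n] · ω_4^0 = Σ x[n]
= (-1) + (-2) + (2) + (0)

X[0] = -1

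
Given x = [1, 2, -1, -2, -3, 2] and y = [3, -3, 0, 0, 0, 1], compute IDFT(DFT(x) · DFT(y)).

(x ⊛ y)[n] = Σ(m=0 to 5) x[m] · y[(n-m) mod 6]

Computing each output sample:
(x ⊛ y)[0] = -1
(x ⊛ y)[1] = 2
(x ⊛ y)[2] = -11
(x ⊛ y)[3] = -6
(x ⊛ y)[4] = -1
(x ⊛ y)[5] = 16

x ⊛ y = [-1, 2, -11, -6, -1, 16]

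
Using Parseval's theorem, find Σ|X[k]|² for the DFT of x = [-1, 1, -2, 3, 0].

Parseval: Σ|x[n]|² = (1/N)Σ|X[k]|², so Σ|X[k]|² = N·Σ|x[n]|² = 5·15.0000

Σ|X[k]|² = N·Σ|x[n]|² = 5·15.0000 = 75.0000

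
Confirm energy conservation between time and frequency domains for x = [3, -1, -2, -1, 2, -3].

Time domain:
Σ|x[n]|² = |3|² + |-1|² + |-2|² + |-1|² + |2|² + |-3|² = 28.0000

Frequency domain:
(1/6)Σ|X[k]|² = (1/6)(|-2|² + |2.0000+1.7321i|² + |4.0000-5.1962i|² + |8|² + |4.0000+5.1962i|² + |2.0000-1.7321i|²) = (1/6)·168.0000 = 28.0000

Both sides agree, confirming Parseval's theorem.

Σ|x[n]|² = (1/N)Σ|X[k]|² = 28.0000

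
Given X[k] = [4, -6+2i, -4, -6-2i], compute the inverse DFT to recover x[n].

x[n] = (1/4) Σ(k=0 to 3) X[k] · e^(2πikn/4)

Computing each x[n]:
x[0] = -3
x[1] = 1
x[2] = 3
x[3] = 3

x = [-3, 1, 3, 3]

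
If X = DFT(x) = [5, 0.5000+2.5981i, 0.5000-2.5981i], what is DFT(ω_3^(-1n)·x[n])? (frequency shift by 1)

Modulation property: DFT(ω_3^(-1n)·x[n]) = X[(k-1) mod 3], so circularly shift X by 1 positions.

X[k-1] = [0.5000-2.5981i, 5, 0.5000+2.5981i]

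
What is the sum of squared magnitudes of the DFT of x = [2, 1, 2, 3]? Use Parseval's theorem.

Parseval: Σ|x[n]|² = (1/N)Σ|X[k]|², so Σ|X[k]|² = N·Σ|x[n]|² = 4·18.0000

Σ|X[k]|² = N·Σ|x[n]|² = 4·18.0000 = 72.0000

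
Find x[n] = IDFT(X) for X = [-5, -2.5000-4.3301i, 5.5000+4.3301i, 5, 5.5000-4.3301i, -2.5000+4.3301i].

x[n] = (1/6) Σ(k=0 to 5) X[k] · e^(2πikn/6)

Computing each x[n]:
x[0] = 1
x[1] = -3
x[2] = 2
x[3] = 1
x[4] = -3
x[5] = -3

x = [1, -3, 2, 1, -3, -3]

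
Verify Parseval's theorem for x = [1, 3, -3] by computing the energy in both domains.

Time domain:
Σ|x[n]|² = |1|² + |3|² + |-3|² = 19.0000

Frequency domain:
(1/3)Σ|X[k]|² = (1/3)(|1|² + |1.0000-5.1962i|² + |1.0000+5.1962i|²) = (1/3)·57.0000 = 19.0000

Both sides agree, confirming Parseval's theorem.

Σ|x[n]|² = (1/N)Σ|X[k]|² = 19.0000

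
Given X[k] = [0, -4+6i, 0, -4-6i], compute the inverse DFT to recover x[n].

x[n] = (1/4) Σ(k=0 to 3) X[k] · e^(2πikn/4)

Computing each x[n]:
x[0] = -2
x[1] = -3
x[2] = 2
x[3] = 3

x = [-2, -3, 2, 3]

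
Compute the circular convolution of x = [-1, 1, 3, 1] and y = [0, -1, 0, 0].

(x ⊛ y)[n] = Σ(m=0 to 3) x[m] · y[(n-m) mod 4]

Computing each output sample:
(x ⊛ y)[0] = -1
(x ⊛ y)[1] = 1
(x ⊛ y)[2] = -1
(x ⊛ y)[3] = -3

x ⊛ y = [-1, 1, -1, -3]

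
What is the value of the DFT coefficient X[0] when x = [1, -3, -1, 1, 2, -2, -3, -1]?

X[0] = Σ(n=0 to 7) x[n] · ω_8^0 = Σ x[n]
= (1) + (-3) + (-1) + (1) + (2) + (-2) + (-3) + (-1)

X[0] = -6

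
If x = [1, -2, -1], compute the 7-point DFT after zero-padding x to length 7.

Original 3-point DFT: [-2, 2.5000+0.8660i, 2.5000-0.8660i]
Zero-padded 7-point DFT provides frequency interpolation.

DFT_7([x, 0, ...]) = [-2, -0.0245+2.5386i, 2.3460+1.5160i, 2.1784+0.0859i, 2.1784-0.0859i, 2.3460-1.5160i, -0.0245-2.5386i]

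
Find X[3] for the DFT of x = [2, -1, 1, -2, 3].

X[3] = Σ(n=0 to 4) x[n] · ω_5^(3n) where ω_5 = e^(-2πi/5)
= (2)·ω_5^0 + (-1)·ω_5^3 + (1)·ω_5^6 + (-2)·ω_5^9 + (3)·ω_5^12

X[3] = 0.0729-5.2043i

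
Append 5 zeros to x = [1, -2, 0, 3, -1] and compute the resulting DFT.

Original 5-point DFT: [1, -2.3541+2.7144i, 4.3541-2.2654i, 4.3541+2.2654i, -2.3541-2.7144i]
Zero-padded 10-point DFT provides frequency interpolation.

DFT_10([x, 0, ...]) = [1, -0.7361-1.0898i, -2.3541+2.7144i, 3.7361+4.6165i, 4.3541-2.2654i, -1, 4.3541+2.2654i, 3.7361-4.6165i, -2.3541-2.7144i, -0.7361+1.0898i]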